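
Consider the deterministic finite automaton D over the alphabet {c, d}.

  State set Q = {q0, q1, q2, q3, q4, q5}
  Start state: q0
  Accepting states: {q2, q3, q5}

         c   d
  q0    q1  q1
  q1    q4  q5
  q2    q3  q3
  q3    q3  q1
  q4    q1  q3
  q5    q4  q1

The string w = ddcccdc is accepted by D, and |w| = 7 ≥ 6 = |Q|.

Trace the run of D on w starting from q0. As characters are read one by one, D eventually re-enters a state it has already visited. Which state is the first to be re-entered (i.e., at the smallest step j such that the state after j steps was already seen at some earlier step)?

Run of D on w = d d c c c d c:
  step 0: q0  (start)
  step 1: q1  (read d: q0→q1)
  step 2: q5  (read d: q1→q5)
  step 3: q4  (read c: q5→q4)
  step 4: q1  (read c: q4→q1)   ← first repeat (q1 seen earlier)
  step 5: q4  (read c: q1→q4)
  step 6: q3  (read d: q4→q3)
  step 7: q3  (read c: q3→q3)

The earliest repeat is at step j = 4: D is in q1, which it already visited at step i = 1.
With |Q| = 6, pigeonhole forces a state repeat no later than step 6; the substring read between the first and second visits to that state can be pumped.

q1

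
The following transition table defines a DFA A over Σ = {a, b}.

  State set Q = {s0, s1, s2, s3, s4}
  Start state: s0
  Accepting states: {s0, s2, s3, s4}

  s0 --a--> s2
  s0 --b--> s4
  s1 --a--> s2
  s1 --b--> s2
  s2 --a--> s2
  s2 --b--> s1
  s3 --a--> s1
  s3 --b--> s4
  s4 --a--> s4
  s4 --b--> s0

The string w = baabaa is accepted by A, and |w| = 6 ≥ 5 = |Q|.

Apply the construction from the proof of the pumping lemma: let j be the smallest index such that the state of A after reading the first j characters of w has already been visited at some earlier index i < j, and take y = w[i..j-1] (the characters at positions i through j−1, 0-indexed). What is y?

State sequence: s0 -b-> s4 -a-> s4 -a-> s4 -b-> s0 -a-> s2 -a-> s2
First repeat at step 2: s4 was already visited.

So i = 1, j = 2, giving x = w[0:1] = b, y = w[1:2] = a, z = w[2:6] = abaa.
Check: |xy| = 2 ≤ 5 and |y| = 1 ≥ 1. Reading y takes A from s4 back to s4, so every xyⁱz is accepted.

a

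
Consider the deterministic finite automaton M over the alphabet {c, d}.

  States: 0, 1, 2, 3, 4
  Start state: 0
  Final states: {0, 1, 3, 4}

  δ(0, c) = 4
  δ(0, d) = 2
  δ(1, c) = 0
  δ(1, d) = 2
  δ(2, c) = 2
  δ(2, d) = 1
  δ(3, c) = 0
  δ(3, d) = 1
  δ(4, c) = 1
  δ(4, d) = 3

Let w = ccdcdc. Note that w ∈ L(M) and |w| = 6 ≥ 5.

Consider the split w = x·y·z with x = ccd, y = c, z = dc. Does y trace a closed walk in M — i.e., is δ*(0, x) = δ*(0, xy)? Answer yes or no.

State sequence: 0 -c-> 4 -c-> 1 -d-> 2 -c-> 2

After x (step 3): 2. After xy (step 4): 2.
They match, so y = c drives M around a cycle from 2 back to itself; pumping y any number of times keeps M in 2 before reading z, and xyⁱz ∈ L(M) for every i ≥ 0.

yes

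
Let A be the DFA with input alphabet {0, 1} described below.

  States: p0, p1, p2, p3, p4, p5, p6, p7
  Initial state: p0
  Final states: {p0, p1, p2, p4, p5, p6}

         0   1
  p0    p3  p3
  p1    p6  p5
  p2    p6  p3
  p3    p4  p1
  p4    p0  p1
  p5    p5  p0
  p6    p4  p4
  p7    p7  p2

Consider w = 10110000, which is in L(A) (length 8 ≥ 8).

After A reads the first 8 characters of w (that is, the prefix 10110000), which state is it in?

State sequence: p0 -1-> p3 -0-> p4 -1-> p1 -1-> p5 -0-> p5 -0-> p5 -0-> p5 -0-> p5

After reading 8 characters, A is in state p5.
(This kind of state-tracing is the core of the pumping-lemma construction: with 8 states, pigeonhole forces a repeat within the first 8 steps.)

p5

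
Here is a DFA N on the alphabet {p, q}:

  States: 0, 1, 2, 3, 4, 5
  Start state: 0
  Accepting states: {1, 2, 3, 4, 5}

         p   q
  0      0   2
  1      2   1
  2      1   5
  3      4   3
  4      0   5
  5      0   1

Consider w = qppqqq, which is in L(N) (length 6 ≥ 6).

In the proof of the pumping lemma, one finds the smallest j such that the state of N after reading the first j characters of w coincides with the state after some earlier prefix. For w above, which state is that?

2

Run of N on w = q p p q q q:
  step 0: 0  (start)
  step 1: 2  (read q: 0→2)
  step 2: 1  (read p: 2→1)
  step 3: 2  (read p: 1→2)   ← first repeat (2 seen earlier)
  step 4: 5  (read q: 2→5)
  step 5: 1  (read q: 5→1)
  step 6: 1  (read q: 1→1)

The earliest repeat is at step j = 3: N is in 2, which it already visited at step i = 1.
The DFA has 6 states, so the proof of the pumping lemma guarantees a repeated state among the first 6+1 visited; the segment between the two visits is the pumpable y.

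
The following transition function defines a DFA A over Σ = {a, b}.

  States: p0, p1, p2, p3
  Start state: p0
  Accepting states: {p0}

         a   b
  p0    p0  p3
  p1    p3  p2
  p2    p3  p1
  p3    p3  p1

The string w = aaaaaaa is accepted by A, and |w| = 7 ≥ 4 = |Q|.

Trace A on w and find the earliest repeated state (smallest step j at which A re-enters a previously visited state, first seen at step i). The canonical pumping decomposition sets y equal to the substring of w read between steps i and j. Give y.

a

Run of A on w = a a a a a a a:
  step 0: p0  (start)
  step 1: p0  (read a: p0→p0)   ← first repeat (p0 seen earlier)
  step 2: p0  (read a: p0→p0)
  step 3: p0  (read a: p0→p0)
  step 4: p0  (read a: p0→p0)
  step 5: p0  (read a: p0→p0)
  step 6: p0  (read a: p0→p0)
  step 7: p0  (read a: p0→p0)

So i = 0, j = 1, giving x = w[0:0] = ε, y = w[0:1] = a, z = w[1:7] = aaaaaa.
Check: |xy| = 1 ≤ 4 and |y| = 1 ≥ 1. Reading y takes A from p0 back to p0, so every xyⁱz is accepted.
The DFA has 4 states, so the proof of the pumping lemma guarantees a repeated state among the first 4+1 visited; the segment between the two visits is the pumpable y.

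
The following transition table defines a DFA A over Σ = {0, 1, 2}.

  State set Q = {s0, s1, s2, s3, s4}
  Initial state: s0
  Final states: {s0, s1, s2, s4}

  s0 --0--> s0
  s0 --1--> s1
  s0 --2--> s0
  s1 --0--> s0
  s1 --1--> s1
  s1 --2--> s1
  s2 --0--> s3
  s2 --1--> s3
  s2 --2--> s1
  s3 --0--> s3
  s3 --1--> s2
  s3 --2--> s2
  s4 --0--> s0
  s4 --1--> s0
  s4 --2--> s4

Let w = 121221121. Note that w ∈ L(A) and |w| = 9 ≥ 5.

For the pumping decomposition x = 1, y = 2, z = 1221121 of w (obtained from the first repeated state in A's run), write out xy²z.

xy^2z = 1·2·2·1221121 = 1221221121.
Reading y = 2 takes A from s1 back to s1, so after x·y·y the machine is still in s1, and z then leads to the accepting state s1. Hence 1221221121 ∈ L(A).

1221221121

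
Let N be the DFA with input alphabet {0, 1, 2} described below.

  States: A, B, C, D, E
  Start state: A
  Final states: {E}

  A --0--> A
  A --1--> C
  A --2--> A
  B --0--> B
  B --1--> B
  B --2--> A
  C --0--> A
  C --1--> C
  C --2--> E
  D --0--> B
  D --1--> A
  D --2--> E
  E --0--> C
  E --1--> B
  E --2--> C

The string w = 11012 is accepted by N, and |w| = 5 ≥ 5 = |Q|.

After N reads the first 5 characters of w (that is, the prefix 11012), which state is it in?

State sequence: A -1-> C -1-> C -0-> A -1-> C -2-> E

After reading 5 characters, N is in state E.

E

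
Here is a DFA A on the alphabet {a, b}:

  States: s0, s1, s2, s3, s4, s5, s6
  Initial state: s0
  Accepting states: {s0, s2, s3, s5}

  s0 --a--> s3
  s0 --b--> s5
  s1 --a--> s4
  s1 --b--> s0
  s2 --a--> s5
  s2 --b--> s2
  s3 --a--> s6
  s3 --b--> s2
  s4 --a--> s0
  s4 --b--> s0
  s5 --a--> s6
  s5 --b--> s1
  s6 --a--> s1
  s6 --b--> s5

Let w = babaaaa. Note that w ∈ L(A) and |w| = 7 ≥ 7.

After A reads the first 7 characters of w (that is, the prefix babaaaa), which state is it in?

s0

Run of A on the first 7 characters of w = b a b a a a a:
  step 0: s0  (start)
  step 1: s5  (read b: s0→s5)
  step 2: s6  (read a: s5→s6)
  step 3: s5  (read b: s6→s5)
  step 4: s6  (read a: s5→s6)
  step 5: s1  (read a: s6→s1)
  step 6: s4  (read a: s1→s4)
  step 7: s0  (read a: s4→s0)

After reading 7 characters, A is in state s0.
(This kind of state-tracing is the core of the pumping-lemma construction: with 7 states, pigeonhole forces a repeat within the first 7 steps.)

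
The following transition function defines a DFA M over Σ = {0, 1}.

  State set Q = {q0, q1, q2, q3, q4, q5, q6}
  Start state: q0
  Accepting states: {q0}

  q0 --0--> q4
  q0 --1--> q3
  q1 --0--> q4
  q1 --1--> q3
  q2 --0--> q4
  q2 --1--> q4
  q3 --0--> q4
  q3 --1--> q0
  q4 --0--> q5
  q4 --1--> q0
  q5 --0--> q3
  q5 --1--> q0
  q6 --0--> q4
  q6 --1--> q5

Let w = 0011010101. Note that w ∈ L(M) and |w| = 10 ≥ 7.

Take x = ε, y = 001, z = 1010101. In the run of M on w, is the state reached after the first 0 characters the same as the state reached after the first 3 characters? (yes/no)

Run of M on the first 3 characters of w = 0 0 1:
  step 0: q0  (start)
  step 1: q4  (read 0: q0→q4)
  step 2: q5  (read 0: q4→q5)
  step 3: q0  (read 1: q5→q0)

After x (step 0): q0. After xy (step 3): q0.
They match, so y = 001 drives M around a cycle from q0 back to itself; pumping y any number of times keeps M in q0 before reading z, and xyⁱz ∈ L(M) for every i ≥ 0.

yes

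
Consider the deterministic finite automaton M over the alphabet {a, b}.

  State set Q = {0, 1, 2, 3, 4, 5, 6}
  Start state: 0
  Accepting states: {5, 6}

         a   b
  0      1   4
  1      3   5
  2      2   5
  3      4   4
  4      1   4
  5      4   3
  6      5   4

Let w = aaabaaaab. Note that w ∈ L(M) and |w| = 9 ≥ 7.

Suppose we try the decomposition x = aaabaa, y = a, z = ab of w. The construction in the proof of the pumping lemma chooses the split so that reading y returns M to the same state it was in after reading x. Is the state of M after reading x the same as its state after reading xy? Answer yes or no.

Run of M on the first 7 characters of w = a a a b a a a:
  step 0: 0  (start)
  step 1: 1  (read a: 0→1)
  step 2: 3  (read a: 1→3)
  step 3: 4  (read a: 3→4)
  step 4: 4  (read b: 4→4)
  step 5: 1  (read a: 4→1)
  step 6: 3  (read a: 1→3)
  step 7: 4  (read a: 3→4)

After x (step 6): 3. After xy (step 7): 4.
They differ (3 ≠ 4), so y is not a cycle from the state after x; this split is not the one the pumping-lemma construction produces, and pumping y need not keep the string in L(M).

no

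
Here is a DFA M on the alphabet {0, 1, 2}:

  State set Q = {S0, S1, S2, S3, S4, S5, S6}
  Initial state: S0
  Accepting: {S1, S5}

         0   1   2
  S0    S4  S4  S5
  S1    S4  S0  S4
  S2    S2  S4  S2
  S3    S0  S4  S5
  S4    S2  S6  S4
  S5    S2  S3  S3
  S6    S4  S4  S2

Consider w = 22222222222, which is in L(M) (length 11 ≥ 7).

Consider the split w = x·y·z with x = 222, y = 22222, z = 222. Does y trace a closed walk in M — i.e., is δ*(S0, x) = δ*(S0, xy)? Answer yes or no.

State sequence: S0 -2-> S5 -2-> S3 -2-> S5 -2-> S3 -2-> S5 -2-> S3 -2-> S5 -2-> S3

After x (step 3): S5. After xy (step 8): S3.
They differ (S5 ≠ S3), so y is not a cycle from the state after x; this split is not the one the pumping-lemma construction produces, and pumping y need not keep the string in L(M).

no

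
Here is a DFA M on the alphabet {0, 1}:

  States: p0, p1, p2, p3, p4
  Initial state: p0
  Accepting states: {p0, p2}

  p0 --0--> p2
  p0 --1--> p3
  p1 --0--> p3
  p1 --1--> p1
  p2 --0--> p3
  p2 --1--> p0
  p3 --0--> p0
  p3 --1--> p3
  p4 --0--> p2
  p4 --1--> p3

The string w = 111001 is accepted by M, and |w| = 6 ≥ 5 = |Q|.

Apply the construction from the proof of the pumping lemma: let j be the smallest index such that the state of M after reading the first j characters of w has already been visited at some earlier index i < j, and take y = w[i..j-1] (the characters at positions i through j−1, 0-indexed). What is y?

1

State sequence: p0 -1-> p3 -1-> p3 -1-> p3 -0-> p0 -0-> p2 -1-> p0
First repeat at step 2: p3 was already visited.

So i = 1, j = 2, giving x = w[0:1] = 1, y = w[1:2] = 1, z = w[2:6] = 1001.
Check: |xy| = 2 ≤ 5 and |y| = 1 ≥ 1. Reading y takes M from p3 back to p3, so every xyⁱz is accepted.
The DFA has 5 states, so the proof of the pumping lemma guarantees a repeated state among the first 5+1 visited; the segment between the two visits is the pumpable y.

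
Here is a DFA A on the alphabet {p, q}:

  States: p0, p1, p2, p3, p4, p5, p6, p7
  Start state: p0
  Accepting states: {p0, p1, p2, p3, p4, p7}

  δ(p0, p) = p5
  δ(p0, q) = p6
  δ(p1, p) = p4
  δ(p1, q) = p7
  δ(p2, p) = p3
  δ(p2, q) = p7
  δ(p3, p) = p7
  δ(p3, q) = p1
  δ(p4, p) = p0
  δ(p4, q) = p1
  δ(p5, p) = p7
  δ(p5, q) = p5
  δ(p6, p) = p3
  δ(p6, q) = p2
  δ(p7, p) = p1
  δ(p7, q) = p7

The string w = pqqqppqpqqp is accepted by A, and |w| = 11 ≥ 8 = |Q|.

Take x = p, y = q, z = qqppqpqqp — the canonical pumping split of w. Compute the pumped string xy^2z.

xy^2z = p·q·q·qqppqpqqp = pqqqqppqpqqp.
Reading y = q takes A from p5 back to p5, so after x·y·y the machine is still in p5, and z then leads to the accepting state p1. Hence pqqqqppqpqqp ∈ L(A).

pqqqqppqpqqp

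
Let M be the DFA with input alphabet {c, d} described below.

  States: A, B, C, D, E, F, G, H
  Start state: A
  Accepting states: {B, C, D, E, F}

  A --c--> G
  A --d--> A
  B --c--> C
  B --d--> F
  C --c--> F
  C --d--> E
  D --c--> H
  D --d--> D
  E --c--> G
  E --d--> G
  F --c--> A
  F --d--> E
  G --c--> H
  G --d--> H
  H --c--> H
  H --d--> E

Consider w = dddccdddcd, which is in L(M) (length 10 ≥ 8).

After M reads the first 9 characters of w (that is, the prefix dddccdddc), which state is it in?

H

State sequence: A -d-> A -d-> A -d-> A -c-> G -c-> H -d-> E -d-> G -d-> H -c-> H

After reading 9 characters, M is in state H.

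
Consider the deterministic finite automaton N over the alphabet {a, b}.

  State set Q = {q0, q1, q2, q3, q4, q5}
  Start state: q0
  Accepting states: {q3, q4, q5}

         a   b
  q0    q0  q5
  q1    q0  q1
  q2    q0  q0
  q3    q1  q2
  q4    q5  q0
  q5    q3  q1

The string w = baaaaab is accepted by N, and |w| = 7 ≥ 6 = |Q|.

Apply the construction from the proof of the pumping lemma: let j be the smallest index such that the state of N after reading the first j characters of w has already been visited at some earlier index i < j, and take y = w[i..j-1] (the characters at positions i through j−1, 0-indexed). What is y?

State sequence: q0 -b-> q5 -a-> q3 -a-> q1 -a-> q0 -a-> q0 -a-> q0 -b-> q5
First repeat at step 4: q0 was already visited.

So i = 0, j = 4, giving x = w[0:0] = ε, y = w[0:4] = baaa, z = w[4:7] = aab.
Check: |xy| = 4 ≤ 6 and |y| = 4 ≥ 1. Reading y takes N from q0 back to q0, so every xyⁱz is accepted.
The DFA has 6 states, so the proof of the pumping lemma guarantees a repeated state among the first 6+1 visited; the segment between the two visits is the pumpable y.

baaa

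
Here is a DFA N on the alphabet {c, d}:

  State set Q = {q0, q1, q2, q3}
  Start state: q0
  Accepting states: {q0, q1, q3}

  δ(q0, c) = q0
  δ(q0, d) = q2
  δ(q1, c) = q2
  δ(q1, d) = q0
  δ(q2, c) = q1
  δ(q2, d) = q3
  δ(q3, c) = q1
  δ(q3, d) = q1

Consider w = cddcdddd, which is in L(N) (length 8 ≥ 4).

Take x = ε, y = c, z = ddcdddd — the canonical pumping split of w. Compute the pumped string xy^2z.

ccddcdddd

xy^2z = ε·c·c·ddcdddd = ccddcdddd.
Reading y = c takes N from q0 back to q0, so after x·y·y the machine is still in q0, and z then leads to the accepting state q1. Hence ccddcdddd ∈ L(N).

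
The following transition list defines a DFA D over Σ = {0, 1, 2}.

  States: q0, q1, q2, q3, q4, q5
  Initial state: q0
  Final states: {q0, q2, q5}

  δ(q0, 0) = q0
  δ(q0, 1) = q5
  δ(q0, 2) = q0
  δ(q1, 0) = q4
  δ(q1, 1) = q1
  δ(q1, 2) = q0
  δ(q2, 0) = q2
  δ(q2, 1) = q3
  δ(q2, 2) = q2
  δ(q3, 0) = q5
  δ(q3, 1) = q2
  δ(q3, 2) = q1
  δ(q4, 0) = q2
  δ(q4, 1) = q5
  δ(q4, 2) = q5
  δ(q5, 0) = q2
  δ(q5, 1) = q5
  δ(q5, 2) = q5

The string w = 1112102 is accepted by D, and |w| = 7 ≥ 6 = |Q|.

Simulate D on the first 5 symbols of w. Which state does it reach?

q5

Run of D on the first 5 characters of w = 1 1 1 2 1:
  step 0: q0  (start)
  step 1: q5  (read 1: q0→q5)
  step 2: q5  (read 1: q5→q5)
  step 3: q5  (read 1: q5→q5)
  step 4: q5  (read 2: q5→q5)
  step 5: q5  (read 1: q5→q5)

After reading 5 characters, D is in state q5.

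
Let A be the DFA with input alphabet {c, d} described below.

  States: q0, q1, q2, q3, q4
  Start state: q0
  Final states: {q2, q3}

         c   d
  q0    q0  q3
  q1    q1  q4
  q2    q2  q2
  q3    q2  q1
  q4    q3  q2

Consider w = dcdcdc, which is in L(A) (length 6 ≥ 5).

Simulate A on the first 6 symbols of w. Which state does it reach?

Run of A on the first 6 characters of w = d c d c d c:
  step 0: q0  (start)
  step 1: q3  (read d: q0→q3)
  step 2: q2  (read c: q3→q2)
  step 3: q2  (read d: q2→q2)
  step 4: q2  (read c: q2→q2)
  step 5: q2  (read d: q2→q2)
  step 6: q2  (read c: q2→q2)

After reading 6 characters, A is in state q2.
(This kind of state-tracing is the core of the pumping-lemma construction: with 5 states, pigeonhole forces a repeat within the first 5 steps.)

q2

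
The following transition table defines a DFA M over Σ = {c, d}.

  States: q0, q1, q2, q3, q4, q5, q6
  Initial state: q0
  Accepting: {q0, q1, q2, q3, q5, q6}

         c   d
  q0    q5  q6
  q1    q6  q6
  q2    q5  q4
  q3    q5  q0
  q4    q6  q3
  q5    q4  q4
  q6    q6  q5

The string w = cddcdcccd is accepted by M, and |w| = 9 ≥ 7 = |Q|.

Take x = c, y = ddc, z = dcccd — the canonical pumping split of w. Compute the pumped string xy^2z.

xy^2z = c·ddc·ddc·dcccd = cddcddcdcccd.
Reading y = ddc takes M from q5 back to q5, so after x·y·y the machine is still in q5, and z then leads to the accepting state q5. Hence cddcddcdcccd ∈ L(M).

cddcddcdcccd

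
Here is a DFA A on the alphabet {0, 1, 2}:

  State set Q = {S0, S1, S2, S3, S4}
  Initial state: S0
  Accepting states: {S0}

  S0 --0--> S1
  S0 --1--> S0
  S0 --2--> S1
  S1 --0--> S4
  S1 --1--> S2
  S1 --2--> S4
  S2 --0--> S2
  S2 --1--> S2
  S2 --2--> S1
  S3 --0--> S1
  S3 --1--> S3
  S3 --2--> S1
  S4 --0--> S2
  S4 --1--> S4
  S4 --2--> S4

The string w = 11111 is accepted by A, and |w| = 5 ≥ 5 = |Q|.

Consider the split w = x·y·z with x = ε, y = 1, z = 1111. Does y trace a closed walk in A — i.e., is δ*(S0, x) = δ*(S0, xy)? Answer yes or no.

yes

Run of A on the first 1 characters of w = 1:
  step 0: S0  (start)
  step 1: S0  (read 1: S0→S0)

After x (step 0): S0. After xy (step 1): S0.
They match, so y = 1 drives A around a cycle from S0 back to itself; pumping y any number of times keeps A in S0 before reading z, and xyⁱz ∈ L(A) for every i ≥ 0.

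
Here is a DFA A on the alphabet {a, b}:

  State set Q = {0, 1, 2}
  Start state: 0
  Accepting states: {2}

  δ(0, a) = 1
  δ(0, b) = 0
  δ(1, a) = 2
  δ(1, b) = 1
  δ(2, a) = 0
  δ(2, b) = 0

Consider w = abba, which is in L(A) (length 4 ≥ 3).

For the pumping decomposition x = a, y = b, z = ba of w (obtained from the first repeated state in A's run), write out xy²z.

xy^2z = a·b·b·ba = abbba.
Reading y = b takes A from 1 back to 1, so after x·y·y the machine is still in 1, and z then leads to the accepting state 2. Hence abbba ∈ L(A).

abbba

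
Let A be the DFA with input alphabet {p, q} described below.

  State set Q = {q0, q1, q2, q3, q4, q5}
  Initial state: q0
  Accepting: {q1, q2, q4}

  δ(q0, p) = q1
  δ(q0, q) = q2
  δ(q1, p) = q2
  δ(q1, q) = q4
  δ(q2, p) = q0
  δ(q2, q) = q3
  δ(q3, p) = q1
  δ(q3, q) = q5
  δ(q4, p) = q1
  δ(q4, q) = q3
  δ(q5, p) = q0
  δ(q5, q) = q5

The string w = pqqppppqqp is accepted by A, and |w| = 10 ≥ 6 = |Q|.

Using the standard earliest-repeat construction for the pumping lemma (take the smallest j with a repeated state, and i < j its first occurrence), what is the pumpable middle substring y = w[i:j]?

State sequence: q0 -p-> q1 -q-> q4 -q-> q3 -p-> q1 -p-> q2 -p-> q0 -p-> q1 -q-> q4 -q-> q3 -p-> q1
First repeat at step 4: q1 was already visited.

So i = 1, j = 4, giving x = w[0:1] = p, y = w[1:4] = qqp, z = w[4:10] = pppqqp.
Check: |xy| = 4 ≤ 6 and |y| = 3 ≥ 1. Reading y takes A from q1 back to q1, so every xyⁱz is accepted.

qqp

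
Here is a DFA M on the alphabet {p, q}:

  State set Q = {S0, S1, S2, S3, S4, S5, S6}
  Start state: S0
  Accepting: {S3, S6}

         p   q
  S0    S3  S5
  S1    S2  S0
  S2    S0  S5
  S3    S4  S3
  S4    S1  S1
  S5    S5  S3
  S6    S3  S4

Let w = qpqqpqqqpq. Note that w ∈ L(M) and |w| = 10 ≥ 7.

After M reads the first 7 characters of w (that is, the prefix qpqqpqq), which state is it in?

Run of M on the first 7 characters of w = q p q q p q q:
  step 0: S0  (start)
  step 1: S5  (read q: S0→S5)
  step 2: S5  (read p: S5→S5)
  step 3: S3  (read q: S5→S3)
  step 4: S3  (read q: S3→S3)
  step 5: S4  (read p: S3→S4)
  step 6: S1  (read q: S4→S1)
  step 7: S0  (read q: S1→S0)

After reading 7 characters, M is in state S0.

S0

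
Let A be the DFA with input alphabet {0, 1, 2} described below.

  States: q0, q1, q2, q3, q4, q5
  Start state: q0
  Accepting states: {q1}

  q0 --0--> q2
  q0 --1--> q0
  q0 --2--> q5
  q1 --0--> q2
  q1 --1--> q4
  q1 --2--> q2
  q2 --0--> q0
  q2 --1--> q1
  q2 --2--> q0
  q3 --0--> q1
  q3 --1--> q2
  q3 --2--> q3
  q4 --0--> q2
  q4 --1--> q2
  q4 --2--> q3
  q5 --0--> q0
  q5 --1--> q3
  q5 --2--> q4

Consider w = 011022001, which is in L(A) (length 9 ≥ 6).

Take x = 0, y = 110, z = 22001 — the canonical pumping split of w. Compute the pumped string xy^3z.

xy^3z = 0·110·110·110·22001 = 011011011022001.
Reading y = 110 takes A from q2 back to q2, so after x·y·y·y the machine is still in q2, and z then leads to the accepting state q1. Hence 011011011022001 ∈ L(A).

011011011022001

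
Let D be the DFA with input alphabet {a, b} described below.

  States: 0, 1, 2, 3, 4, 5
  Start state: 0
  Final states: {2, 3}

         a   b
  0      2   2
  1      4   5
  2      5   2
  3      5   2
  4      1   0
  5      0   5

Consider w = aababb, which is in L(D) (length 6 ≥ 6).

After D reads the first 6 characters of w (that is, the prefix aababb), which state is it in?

2

State sequence: 0 -a-> 2 -a-> 5 -b-> 5 -a-> 0 -b-> 2 -b-> 2

After reading 6 characters, D is in state 2.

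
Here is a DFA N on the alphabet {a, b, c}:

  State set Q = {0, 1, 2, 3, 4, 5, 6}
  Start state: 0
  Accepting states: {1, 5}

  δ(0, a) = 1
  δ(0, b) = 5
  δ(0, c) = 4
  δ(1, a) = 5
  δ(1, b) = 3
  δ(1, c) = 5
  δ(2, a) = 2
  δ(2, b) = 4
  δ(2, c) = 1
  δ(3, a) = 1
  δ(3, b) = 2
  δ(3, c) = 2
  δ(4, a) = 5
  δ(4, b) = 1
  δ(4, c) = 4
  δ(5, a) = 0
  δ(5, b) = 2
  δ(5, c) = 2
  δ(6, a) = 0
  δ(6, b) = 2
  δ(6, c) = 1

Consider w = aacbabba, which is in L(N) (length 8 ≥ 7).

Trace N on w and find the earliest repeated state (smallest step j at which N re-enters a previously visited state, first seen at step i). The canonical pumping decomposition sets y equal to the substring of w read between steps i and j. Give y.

State sequence: 0 -a-> 1 -a-> 5 -c-> 2 -b-> 4 -a-> 5 -b-> 2 -b-> 4 -a-> 5
First repeat at step 5: 5 was already visited.

So i = 2, j = 5, giving x = w[0:2] = aa, y = w[2:5] = cba, z = w[5:8] = bba.
Check: |xy| = 5 ≤ 7 and |y| = 3 ≥ 1. Reading y takes N from 5 back to 5, so every xyⁱz is accepted.
The DFA has 7 states, so the proof of the pumping lemma guarantees a repeated state among the first 7+1 visited; the segment between the two visits is the pumpable y.

cba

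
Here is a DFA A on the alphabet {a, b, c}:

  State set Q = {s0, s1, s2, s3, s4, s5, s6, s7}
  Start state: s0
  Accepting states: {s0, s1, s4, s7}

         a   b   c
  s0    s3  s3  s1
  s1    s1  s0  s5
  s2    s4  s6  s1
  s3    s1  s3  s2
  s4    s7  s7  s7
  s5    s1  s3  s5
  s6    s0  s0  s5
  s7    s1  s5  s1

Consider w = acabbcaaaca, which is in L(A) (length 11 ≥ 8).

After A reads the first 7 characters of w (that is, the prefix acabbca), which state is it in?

State sequence: s0 -a-> s3 -c-> s2 -a-> s4 -b-> s7 -b-> s5 -c-> s5 -a-> s1

After reading 7 characters, A is in state s1.
(This kind of state-tracing is the core of the pumping-lemma construction: with 8 states, pigeonhole forces a repeat within the first 8 steps.)

s1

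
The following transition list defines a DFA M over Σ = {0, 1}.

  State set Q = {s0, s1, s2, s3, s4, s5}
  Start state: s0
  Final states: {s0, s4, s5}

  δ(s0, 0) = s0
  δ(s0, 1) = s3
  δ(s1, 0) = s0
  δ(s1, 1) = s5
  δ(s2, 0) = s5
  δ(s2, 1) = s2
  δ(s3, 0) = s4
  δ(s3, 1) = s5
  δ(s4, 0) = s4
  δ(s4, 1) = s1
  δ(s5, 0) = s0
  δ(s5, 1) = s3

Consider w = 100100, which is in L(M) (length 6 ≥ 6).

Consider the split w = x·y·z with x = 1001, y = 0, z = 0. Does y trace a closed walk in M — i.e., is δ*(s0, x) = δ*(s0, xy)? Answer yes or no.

Run of M on the first 5 characters of w = 1 0 0 1 0:
  step 0: s0  (start)
  step 1: s3  (read 1: s0→s3)
  step 2: s4  (read 0: s3→s4)
  step 3: s4  (read 0: s4→s4)
  step 4: s1  (read 1: s4→s1)
  step 5: s0  (read 0: s1→s0)

After x (step 4): s1. After xy (step 5): s0.
They differ (s1 ≠ s0), so y is not a cycle from the state after x; this split is not the one the pumping-lemma construction produces, and pumping y need not keep the string in L(M).

no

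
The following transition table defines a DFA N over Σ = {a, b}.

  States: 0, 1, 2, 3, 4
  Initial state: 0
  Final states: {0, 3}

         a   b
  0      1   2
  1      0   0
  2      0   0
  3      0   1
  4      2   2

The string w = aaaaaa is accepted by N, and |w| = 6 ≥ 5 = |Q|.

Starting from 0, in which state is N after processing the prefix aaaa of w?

Run of N on the first 4 characters of w = a a a a:
  step 0: 0  (start)
  step 1: 1  (read a: 0→1)
  step 2: 0  (read a: 1→0)
  step 3: 1  (read a: 0→1)
  step 4: 0  (read a: 1→0)

After reading 4 characters, N is in state 0.

0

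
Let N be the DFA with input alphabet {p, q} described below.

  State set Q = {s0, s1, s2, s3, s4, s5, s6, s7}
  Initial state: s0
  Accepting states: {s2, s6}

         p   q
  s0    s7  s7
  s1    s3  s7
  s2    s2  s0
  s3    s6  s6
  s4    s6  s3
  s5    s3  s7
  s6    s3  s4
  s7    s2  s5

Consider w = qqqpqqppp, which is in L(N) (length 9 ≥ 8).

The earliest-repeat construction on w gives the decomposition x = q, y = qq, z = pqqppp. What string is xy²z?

xy^2z = q·qq·qq·pqqppp = qqqqqpqqppp.
Reading y = qq takes N from s7 back to s7, so after x·y·y the machine is still in s7, and z then leads to the accepting state s2. Hence qqqqqpqqppp ∈ L(N).

qqqqqpqqppp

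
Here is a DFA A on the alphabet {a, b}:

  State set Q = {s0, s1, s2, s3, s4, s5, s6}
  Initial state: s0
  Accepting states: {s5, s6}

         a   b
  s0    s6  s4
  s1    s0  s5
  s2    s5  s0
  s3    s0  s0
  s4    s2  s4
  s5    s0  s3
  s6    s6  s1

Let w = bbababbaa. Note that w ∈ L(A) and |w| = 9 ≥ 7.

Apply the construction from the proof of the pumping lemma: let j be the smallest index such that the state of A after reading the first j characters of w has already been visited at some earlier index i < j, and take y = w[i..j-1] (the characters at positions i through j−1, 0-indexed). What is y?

Run of A on w = b b a b a b b a a:
  step 0: s0  (start)
  step 1: s4  (read b: s0→s4)
  step 2: s4  (read b: s4→s4)   ← first repeat (s4 seen earlier)
  step 3: s2  (read a: s4→s2)
  step 4: s0  (read b: s2→s0)
  step 5: s6  (read a: s0→s6)
  step 6: s1  (read b: s6→s1)
  step 7: s5  (read b: s1→s5)
  step 8: s0  (read a: s5→s0)
  step 9: s6  (read a: s0→s6)

So i = 1, j = 2, giving x = w[0:1] = b, y = w[1:2] = b, z = w[2:9] = ababbaa.
Check: |xy| = 2 ≤ 7 and |y| = 1 ≥ 1. Reading y takes A from s4 back to s4, so every xyⁱz is accepted.
With |Q| = 7, pigeonhole forces a state repeat no later than step 7; the substring read between the first and second visits to that state can be pumped.

b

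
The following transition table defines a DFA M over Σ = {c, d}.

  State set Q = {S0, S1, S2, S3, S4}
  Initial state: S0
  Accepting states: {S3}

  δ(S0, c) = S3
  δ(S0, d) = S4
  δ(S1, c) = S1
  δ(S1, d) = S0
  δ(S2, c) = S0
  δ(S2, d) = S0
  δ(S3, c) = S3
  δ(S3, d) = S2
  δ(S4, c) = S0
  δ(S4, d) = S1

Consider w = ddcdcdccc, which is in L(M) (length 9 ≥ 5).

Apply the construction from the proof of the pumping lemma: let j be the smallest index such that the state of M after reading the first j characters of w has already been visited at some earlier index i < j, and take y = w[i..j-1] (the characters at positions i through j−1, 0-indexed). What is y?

Run of M on w = d d c d c d c c c:
  step 0: S0  (start)
  step 1: S4  (read d: S0→S4)
  step 2: S1  (read d: S4→S1)
  step 3: S1  (read c: S1→S1)   ← first repeat (S1 seen earlier)
  step 4: S0  (read d: S1→S0)
  step 5: S3  (read c: S0→S3)
  step 6: S2  (read d: S3→S2)
  step 7: S0  (read c: S2→S0)
  step 8: S3  (read c: S0→S3)
  step 9: S3  (read c: S3→S3)

So i = 2, j = 3, giving x = w[0:2] = dd, y = w[2:3] = c, z = w[3:9] = dcdccc.
Check: |xy| = 3 ≤ 5 and |y| = 1 ≥ 1. Reading y takes M from S1 back to S1, so every xyⁱz is accepted.

c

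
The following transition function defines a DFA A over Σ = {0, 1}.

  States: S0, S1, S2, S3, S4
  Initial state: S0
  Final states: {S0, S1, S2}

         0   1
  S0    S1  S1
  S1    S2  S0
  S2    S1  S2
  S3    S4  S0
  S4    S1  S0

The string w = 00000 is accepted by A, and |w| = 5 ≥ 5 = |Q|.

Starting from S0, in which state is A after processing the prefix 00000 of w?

Run of A on the first 5 characters of w = 0 0 0 0 0:
  step 0: S0  (start)
  step 1: S1  (read 0: S0→S1)
  step 2: S2  (read 0: S1→S2)
  step 3: S1  (read 0: S2→S1)
  step 4: S2  (read 0: S1→S2)
  step 5: S1  (read 0: S2→S1)

After reading 5 characters, A is in state S1.

S1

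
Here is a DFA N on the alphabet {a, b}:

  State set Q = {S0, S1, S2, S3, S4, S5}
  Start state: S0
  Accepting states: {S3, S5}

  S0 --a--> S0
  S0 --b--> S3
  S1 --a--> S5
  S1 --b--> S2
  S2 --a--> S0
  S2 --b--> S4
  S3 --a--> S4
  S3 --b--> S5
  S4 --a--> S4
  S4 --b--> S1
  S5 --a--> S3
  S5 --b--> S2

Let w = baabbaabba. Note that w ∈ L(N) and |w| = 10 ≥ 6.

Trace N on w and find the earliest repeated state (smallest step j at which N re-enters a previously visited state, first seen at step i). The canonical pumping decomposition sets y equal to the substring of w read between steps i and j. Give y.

State sequence: S0 -b-> S3 -a-> S4 -a-> S4 -b-> S1 -b-> S2 -a-> S0 -a-> S0 -b-> S3 -b-> S5 -a-> S3
First repeat at step 3: S4 was already visited.

So i = 2, j = 3, giving x = w[0:2] = ba, y = w[2:3] = a, z = w[3:10] = bbaabba.
Check: |xy| = 3 ≤ 6 and |y| = 1 ≥ 1. Reading y takes N from S4 back to S4, so every xyⁱz is accepted.
Since N has 6 states, any run of length ≥ 6 visits 6+1 states, so by pigeonhole some state repeats within the first 6 steps — that repeat gives the pumpable loop.

a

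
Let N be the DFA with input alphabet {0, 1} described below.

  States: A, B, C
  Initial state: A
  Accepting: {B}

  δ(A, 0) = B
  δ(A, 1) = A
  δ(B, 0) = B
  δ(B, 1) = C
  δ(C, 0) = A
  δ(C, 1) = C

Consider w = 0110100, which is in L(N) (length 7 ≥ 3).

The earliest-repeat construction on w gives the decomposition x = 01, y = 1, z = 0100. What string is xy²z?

xy^2z = 01·1·1·0100 = 01110100.
Reading y = 1 takes N from C back to C, so after x·y·y the machine is still in C, and z then leads to the accepting state B. Hence 01110100 ∈ L(N).

01110100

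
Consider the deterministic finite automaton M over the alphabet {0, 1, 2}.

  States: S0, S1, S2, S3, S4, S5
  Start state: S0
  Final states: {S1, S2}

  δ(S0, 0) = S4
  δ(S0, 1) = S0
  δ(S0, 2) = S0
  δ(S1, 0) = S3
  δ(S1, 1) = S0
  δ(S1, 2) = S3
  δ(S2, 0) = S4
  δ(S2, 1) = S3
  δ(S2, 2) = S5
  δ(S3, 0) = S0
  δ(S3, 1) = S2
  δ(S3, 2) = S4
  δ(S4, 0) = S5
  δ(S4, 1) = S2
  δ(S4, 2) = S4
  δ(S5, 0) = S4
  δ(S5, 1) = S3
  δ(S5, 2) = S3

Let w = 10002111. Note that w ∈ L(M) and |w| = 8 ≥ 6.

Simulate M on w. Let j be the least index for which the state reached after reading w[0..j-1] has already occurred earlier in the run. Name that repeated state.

State sequence: S0 -1-> S0 -0-> S4 -0-> S5 -0-> S4 -2-> S4 -1-> S2 -1-> S3 -1-> S2
First repeat at step 1: S0 was already visited.

The earliest repeat is at step j = 1: M is in S0, which it already visited at step i = 0.
With |Q| = 6, pigeonhole forces a state repeat no later than step 6; the substring read between the first and second visits to that state can be pumped.

S0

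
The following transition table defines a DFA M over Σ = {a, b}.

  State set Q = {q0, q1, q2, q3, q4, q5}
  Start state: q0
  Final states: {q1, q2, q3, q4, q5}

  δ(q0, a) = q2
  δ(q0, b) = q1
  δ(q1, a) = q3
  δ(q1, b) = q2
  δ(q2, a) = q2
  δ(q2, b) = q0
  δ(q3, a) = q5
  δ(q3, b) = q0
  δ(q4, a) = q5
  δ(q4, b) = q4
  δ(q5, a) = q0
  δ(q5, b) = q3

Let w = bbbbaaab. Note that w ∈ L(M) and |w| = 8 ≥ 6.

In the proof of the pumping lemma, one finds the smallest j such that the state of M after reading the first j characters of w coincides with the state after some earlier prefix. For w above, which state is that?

q0

State sequence: q0 -b-> q1 -b-> q2 -b-> q0 -b-> q1 -a-> q3 -a-> q5 -a-> q0 -b-> q1
First repeat at step 3: q0 was already visited.

The earliest repeat is at step j = 3: M is in q0, which it already visited at step i = 0.
Since M has 6 states, any run of length ≥ 6 visits 6+1 states, so by pigeonhole some state repeats within the first 6 steps — that repeat gives the pumpable loop.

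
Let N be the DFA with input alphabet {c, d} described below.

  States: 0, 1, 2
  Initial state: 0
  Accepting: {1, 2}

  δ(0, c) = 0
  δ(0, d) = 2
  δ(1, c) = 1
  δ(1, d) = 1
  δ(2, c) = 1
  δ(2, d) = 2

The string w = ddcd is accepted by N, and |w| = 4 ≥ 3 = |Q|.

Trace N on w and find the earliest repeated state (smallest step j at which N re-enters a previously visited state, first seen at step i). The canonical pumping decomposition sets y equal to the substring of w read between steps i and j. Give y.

d

State sequence: 0 -d-> 2 -d-> 2 -c-> 1 -d-> 1
First repeat at step 2: 2 was already visited.

So i = 1, j = 2, giving x = w[0:1] = d, y = w[1:2] = d, z = w[2:4] = cd.
Check: |xy| = 2 ≤ 3 and |y| = 1 ≥ 1. Reading y takes N from 2 back to 2, so every xyⁱz is accepted.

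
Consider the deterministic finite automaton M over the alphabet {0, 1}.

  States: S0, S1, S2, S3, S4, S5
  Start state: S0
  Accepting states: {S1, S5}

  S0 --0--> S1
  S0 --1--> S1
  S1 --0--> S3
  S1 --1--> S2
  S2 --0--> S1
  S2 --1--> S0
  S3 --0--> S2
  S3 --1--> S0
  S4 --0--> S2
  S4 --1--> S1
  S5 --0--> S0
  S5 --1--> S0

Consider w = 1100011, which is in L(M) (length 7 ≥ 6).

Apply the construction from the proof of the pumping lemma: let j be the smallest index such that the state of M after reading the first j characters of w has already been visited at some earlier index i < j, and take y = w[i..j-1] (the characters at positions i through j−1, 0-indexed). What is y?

Run of M on w = 1 1 0 0 0 1 1:
  step 0: S0  (start)
  step 1: S1  (read 1: S0→S1)
  step 2: S2  (read 1: S1→S2)
  step 3: S1  (read 0: S2→S1)   ← first repeat (S1 seen earlier)
  step 4: S3  (read 0: S1→S3)
  step 5: S2  (read 0: S3→S2)
  step 6: S0  (read 1: S2→S0)
  step 7: S1  (read 1: S0→S1)

So i = 1, j = 3, giving x = w[0:1] = 1, y = w[1:3] = 10, z = w[3:7] = 0011.
Check: |xy| = 3 ≤ 6 and |y| = 2 ≥ 1. Reading y takes M from S1 back to S1, so every xyⁱz is accepted.
With |Q| = 6, pigeonhole forces a state repeat no later than step 6; the substring read between the first and second visits to that state can be pumped.

10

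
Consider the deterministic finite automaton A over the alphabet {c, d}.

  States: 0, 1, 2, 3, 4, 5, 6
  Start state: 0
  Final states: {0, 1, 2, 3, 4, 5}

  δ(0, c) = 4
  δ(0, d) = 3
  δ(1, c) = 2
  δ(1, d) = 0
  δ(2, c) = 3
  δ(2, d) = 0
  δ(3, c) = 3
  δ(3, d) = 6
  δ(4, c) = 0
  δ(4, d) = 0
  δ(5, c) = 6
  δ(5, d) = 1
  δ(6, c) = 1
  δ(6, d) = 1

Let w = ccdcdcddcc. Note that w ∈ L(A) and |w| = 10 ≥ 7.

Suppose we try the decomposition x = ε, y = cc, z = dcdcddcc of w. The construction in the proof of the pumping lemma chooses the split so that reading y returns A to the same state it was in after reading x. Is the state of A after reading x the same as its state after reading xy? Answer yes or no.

Run of A on the first 2 characters of w = c c:
  step 0: 0  (start)
  step 1: 4  (read c: 0→4)
  step 2: 0  (read c: 4→0)

After x (step 0): 0. After xy (step 2): 0.
They match, so y = cc drives A around a cycle from 0 back to itself; pumping y any number of times keeps A in 0 before reading z, and xyⁱz ∈ L(A) for every i ≥ 0.

yes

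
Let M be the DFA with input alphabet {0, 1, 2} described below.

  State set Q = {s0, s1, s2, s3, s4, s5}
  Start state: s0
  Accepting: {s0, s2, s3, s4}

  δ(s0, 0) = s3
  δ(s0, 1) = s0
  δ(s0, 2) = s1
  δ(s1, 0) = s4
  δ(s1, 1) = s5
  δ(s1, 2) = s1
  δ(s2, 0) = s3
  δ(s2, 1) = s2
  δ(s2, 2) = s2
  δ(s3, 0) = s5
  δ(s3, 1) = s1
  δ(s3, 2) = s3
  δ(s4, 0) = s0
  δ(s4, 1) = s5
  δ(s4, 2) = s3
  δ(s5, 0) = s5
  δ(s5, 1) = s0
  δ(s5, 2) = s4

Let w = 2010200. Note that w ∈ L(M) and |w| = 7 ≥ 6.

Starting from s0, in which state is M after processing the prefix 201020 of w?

State sequence: s0 -2-> s1 -0-> s4 -1-> s5 -0-> s5 -2-> s4 -0-> s0

After reading 6 characters, M is in state s0.

s0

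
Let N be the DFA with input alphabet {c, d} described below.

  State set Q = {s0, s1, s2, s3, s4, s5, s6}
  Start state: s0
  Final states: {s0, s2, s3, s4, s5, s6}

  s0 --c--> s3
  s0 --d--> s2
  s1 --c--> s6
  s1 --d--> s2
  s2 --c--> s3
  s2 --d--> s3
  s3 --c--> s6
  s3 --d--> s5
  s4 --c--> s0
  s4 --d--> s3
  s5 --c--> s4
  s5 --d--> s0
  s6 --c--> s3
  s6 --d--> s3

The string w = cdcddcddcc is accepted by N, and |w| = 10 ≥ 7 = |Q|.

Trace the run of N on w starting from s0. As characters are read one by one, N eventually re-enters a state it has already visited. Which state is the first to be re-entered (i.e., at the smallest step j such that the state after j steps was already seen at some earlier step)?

s3

State sequence: s0 -c-> s3 -d-> s5 -c-> s4 -d-> s3 -d-> s5 -c-> s4 -d-> s3 -d-> s5 -c-> s4 -c-> s0
First repeat at step 4: s3 was already visited.

The earliest repeat is at step j = 4: N is in s3, which it already visited at step i = 1.
Pumping length from the standard proof: p = 7 (the number of states). The repeated state found above gives |xy| = j ≤ 7 and |y| = j − i ≥ 1.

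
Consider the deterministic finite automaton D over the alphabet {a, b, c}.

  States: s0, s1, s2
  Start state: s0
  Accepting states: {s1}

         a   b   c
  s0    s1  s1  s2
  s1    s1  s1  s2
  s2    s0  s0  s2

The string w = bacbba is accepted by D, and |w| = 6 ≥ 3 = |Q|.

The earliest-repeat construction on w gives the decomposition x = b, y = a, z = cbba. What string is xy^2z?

xy^2z = b·a·a·cbba = baacbba.
Reading y = a takes D from s1 back to s1, so after x·y·y the machine is still in s1, and z then leads to the accepting state s1. Hence baacbba ∈ L(D).

baacbba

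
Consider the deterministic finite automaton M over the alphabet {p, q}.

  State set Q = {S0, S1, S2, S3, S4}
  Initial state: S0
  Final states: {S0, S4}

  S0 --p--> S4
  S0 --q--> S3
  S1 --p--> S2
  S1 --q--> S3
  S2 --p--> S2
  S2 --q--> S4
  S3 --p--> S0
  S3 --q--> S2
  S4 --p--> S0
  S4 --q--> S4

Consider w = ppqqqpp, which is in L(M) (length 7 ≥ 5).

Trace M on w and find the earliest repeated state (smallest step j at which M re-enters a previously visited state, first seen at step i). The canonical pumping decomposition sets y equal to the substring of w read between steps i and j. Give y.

State sequence: S0 -p-> S4 -p-> S0 -q-> S3 -q-> S2 -q-> S4 -p-> S0 -p-> S4
First repeat at step 2: S0 was already visited.

So i = 0, j = 2, giving x = w[0:0] = ε, y = w[0:2] = pp, z = w[2:7] = qqqpp.
Check: |xy| = 2 ≤ 5 and |y| = 2 ≥ 1. Reading y takes M from S0 back to S0, so every xyⁱz is accepted.
With |Q| = 5, pigeonhole forces a state repeat no later than step 5; the substring read between the first and second visits to that state can be pumped.

pp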